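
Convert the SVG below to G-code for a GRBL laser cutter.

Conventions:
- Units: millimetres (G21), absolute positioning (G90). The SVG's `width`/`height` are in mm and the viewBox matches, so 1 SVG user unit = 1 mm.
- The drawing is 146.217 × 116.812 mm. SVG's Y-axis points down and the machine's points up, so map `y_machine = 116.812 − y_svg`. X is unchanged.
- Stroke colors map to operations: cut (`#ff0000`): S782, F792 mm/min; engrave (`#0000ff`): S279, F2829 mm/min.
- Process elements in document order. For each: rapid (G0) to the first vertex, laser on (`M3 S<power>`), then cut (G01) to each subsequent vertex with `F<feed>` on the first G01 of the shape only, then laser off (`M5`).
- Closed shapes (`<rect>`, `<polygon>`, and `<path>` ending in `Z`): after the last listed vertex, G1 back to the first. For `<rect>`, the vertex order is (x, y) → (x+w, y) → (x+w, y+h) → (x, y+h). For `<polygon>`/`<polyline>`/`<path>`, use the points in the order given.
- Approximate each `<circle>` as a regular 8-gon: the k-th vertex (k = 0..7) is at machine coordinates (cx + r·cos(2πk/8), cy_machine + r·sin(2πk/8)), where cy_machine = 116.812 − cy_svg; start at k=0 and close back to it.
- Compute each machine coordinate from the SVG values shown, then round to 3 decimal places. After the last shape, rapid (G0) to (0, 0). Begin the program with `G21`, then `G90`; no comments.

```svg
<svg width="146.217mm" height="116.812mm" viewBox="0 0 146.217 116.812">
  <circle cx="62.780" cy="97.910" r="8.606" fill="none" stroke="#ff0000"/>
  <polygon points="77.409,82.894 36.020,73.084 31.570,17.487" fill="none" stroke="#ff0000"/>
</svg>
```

viewBox `0 0 146.217 116.812` with mm width/height → 1 unit = 1 mm. Flip: y_m = 116.812 − y_svg.

**Shape 1** — `<circle>` circle, stroke `#ff0000` → cut (S782, F792). Machine vertices: (71.386,18.902) → (68.865,24.987) → (62.780,27.508) → (56.695,24.987) → (54.174,18.902) → (56.695,12.817) → (62.780,10.296) → (68.865,12.817) → (71.386,18.902). Closed: final G1 returns to the first vertex.

**Shape 2** — `<polygon>` closed polygon, stroke `#ff0000` → cut (S782, F792). Machine vertices: (77.409,33.918) → (36.020,43.728) → (31.570,99.325) → (77.409,33.918). Closed: final G1 returns to the first vertex.

G21
G90
G0 X71.386 Y18.902
M3 S782
G01 X68.865 Y24.987 F792
G01 X62.780 Y27.508
G01 X56.695 Y24.987
G01 X54.174 Y18.902
G01 X56.695 Y12.817
G01 X62.780 Y10.296
G01 X68.865 Y12.817
G01 X71.386 Y18.902
M5
G0 X77.409 Y33.918
M3 S782
G01 X36.020 Y43.728 F792
G01 X31.570 Y99.325
G01 X77.409 Y33.918
M5
G0 X0.000 Y0.000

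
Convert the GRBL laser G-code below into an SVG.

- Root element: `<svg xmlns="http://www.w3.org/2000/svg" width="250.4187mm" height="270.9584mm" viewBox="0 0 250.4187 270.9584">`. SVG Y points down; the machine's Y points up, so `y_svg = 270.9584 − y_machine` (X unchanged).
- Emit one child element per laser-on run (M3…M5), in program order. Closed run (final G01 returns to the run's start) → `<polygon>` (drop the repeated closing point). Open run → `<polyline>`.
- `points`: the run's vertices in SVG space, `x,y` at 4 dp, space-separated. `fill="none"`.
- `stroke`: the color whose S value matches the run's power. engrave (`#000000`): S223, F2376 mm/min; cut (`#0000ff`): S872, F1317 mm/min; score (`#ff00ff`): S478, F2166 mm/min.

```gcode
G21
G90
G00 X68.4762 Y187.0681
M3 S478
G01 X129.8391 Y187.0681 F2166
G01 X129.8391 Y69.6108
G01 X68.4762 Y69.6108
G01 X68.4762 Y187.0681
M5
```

<svg xmlns="http://www.w3.org/2000/svg" width="250.4187mm" height="270.9584mm" viewBox="0 0 250.4187 270.9584">
  <polygon points="68.4762,83.8903 129.8391,83.8903 129.8391,201.3476 68.4762,201.3476" fill="none" stroke="#ff00ff"/>
</svg>

y_svg = 270.9584 − y_m. Every run uses S478, so all elements get stroke `#ff00ff` (score).

[1] closed run; points: 68.4762,83.8903 129.8391,83.8903 129.8391,201.3476 68.4762,201.3476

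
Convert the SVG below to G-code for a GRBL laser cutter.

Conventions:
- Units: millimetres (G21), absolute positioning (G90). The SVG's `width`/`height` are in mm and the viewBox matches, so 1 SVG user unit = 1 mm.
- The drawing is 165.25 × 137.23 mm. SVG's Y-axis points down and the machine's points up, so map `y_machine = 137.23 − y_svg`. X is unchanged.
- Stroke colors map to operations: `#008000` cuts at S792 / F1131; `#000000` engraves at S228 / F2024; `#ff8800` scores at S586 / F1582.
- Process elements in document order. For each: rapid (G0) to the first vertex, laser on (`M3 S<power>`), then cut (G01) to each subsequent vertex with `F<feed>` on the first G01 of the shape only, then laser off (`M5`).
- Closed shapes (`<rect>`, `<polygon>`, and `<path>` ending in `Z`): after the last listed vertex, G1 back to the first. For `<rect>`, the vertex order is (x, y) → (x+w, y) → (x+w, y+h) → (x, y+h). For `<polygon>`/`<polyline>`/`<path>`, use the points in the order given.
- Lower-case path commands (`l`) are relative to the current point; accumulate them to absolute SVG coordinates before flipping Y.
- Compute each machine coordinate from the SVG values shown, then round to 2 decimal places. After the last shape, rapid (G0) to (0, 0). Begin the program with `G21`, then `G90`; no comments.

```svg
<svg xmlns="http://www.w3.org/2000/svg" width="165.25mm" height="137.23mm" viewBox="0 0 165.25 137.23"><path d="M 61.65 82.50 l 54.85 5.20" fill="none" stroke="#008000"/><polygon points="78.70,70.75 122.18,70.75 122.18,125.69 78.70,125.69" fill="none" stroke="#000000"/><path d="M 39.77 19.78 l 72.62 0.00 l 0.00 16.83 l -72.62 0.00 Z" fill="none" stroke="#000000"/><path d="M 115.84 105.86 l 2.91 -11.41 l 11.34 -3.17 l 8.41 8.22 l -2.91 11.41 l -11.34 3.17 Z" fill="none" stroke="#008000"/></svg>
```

viewBox `0 0 165.25 137.23` with mm width/height → 1 unit = 1 mm. Flip: y_m = 137.23 − y_svg.

**Shape 1** — `<path>` line segment, stroke `#008000` → cut (S792, F1131). Machine vertices: (61.65,54.73) → (116.50,49.53). Open path.

**Shape 2** — `<polygon>` rectangle, stroke `#000000` → engrave (S228, F2024). Machine vertices: (78.70,66.48) → (122.18,66.48) → (122.18,11.54) → (78.70,11.54) → (78.70,66.48). Closed: final G1 returns to the first vertex.

**Shape 3** — `<path>` rectangle, stroke `#000000` → engrave (S228, F2024). Machine vertices: (39.77,117.45) → (112.39,117.45) → (112.39,100.62) → (39.77,100.62) → (39.77,117.45). Closed: final G1 returns to the first vertex.

**Shape 4** — `<path>` regular polygon, stroke `#008000` → cut (S792, F1131). Machine vertices: (115.84,31.37) → (118.75,42.78) → (130.09,45.95) → (138.50,37.73) → (135.59,26.32) → (124.25,23.15) → (115.84,31.37). Closed: final G1 returns to the first vertex.

G21
G90
G0 X61.65 Y54.73
M3 S792
G01 X116.50 Y49.53 F1131
M5
G0 X78.70 Y66.48
M3 S228
G01 X122.18 Y66.48 F2024
G01 X122.18 Y11.54
G01 X78.70 Y11.54
G01 X78.70 Y66.48
M5
G0 X39.77 Y117.45
M3 S228
G01 X112.39 Y117.45 F2024
G01 X112.39 Y100.62
G01 X39.77 Y100.62
G01 X39.77 Y117.45
M5
G0 X115.84 Y31.37
M3 S792
G01 X118.75 Y42.78 F1131
G01 X130.09 Y45.95
G01 X138.50 Y37.73
G01 X135.59 Y26.32
G01 X124.25 Y23.15
G01 X115.84 Y31.37
M5
G0 X0.00 Y0.00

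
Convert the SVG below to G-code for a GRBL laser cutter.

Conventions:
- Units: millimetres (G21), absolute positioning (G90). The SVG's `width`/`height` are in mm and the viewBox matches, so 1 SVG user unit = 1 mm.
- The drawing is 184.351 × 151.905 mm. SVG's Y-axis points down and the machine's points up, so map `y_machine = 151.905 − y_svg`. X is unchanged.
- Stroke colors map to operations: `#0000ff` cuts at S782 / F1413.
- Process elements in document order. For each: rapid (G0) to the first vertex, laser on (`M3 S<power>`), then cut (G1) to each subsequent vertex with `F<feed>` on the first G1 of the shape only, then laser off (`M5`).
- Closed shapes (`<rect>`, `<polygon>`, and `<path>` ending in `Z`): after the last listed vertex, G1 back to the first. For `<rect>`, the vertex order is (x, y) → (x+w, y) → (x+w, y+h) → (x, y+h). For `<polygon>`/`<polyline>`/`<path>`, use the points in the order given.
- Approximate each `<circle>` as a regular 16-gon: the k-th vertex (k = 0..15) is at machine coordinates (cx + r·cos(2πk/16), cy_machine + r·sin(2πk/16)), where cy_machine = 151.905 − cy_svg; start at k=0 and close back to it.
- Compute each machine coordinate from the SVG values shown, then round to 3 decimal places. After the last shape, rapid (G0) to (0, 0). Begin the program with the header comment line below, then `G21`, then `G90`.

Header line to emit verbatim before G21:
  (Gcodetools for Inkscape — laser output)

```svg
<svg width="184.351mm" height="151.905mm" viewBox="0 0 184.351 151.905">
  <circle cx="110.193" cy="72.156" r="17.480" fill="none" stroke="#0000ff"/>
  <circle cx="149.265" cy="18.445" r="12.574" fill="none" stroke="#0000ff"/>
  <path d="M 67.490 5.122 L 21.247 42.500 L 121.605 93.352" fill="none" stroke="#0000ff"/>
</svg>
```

1 u = 1 mm; y_m = 151.905 − y.

[1] `<circle>` circle, #0000ff→cut S782 F1413: (127.673,79.749) → (126.342,86.438) → (122.553,92.109) → (116.882,95.898) → (110.193,97.229) → (103.504,95.898) → (97.833,92.109) → (94.044,86.438) → (92.713,79.749) → (94.044,73.060) → (97.833,67.389) → (103.504,63.600) → (110.193,62.269) → (116.882,63.600) → (122.553,67.389) → (126.342,73.060) → (127.673,79.749) (closed)

[2] `<circle>` circle, #0000ff→cut S782 F1413: (161.839,133.460) → (160.882,138.272) → (158.156,142.351) → (154.077,145.077) → (149.265,146.034) → (144.453,145.077) → (140.374,142.351) → (137.648,138.272) → (136.691,133.460) → (137.648,128.648) → (140.374,124.569) → (144.453,121.843) → (149.265,120.886) → (154.077,121.843) → (158.156,124.569) → (160.882,128.648) → (161.839,133.460) (closed)

[3] `<path>` open polyline, #0000ff→cut S782 F1413: (67.490,146.783) → (21.247,109.405) → (121.605,58.553)

(Gcodetools for Inkscape — laser output)
G21
G90
G0 X127.673 Y79.749
M3 S782
G1 X126.342 Y86.438 F1413
G1 X122.553 Y92.109
G1 X116.882 Y95.898
G1 X110.193 Y97.229
G1 X103.504 Y95.898
G1 X97.833 Y92.109
G1 X94.044 Y86.438
G1 X92.713 Y79.749
G1 X94.044 Y73.060
G1 X97.833 Y67.389
G1 X103.504 Y63.600
G1 X110.193 Y62.269
G1 X116.882 Y63.600
G1 X122.553 Y67.389
G1 X126.342 Y73.060
G1 X127.673 Y79.749
M5
G0 X161.839 Y133.460
M3 S782
G1 X160.882 Y138.272 F1413
G1 X158.156 Y142.351
G1 X154.077 Y145.077
G1 X149.265 Y146.034
G1 X144.453 Y145.077
G1 X140.374 Y142.351
G1 X137.648 Y138.272
G1 X136.691 Y133.460
G1 X137.648 Y128.648
G1 X140.374 Y124.569
G1 X144.453 Y121.843
G1 X149.265 Y120.886
G1 X154.077 Y121.843
G1 X158.156 Y124.569
G1 X160.882 Y128.648
G1 X161.839 Y133.460
M5
G0 X67.490 Y146.783
M3 S782
G1 X21.247 Y109.405 F1413
G1 X121.605 Y58.553
M5
G0 X0.000 Y0.000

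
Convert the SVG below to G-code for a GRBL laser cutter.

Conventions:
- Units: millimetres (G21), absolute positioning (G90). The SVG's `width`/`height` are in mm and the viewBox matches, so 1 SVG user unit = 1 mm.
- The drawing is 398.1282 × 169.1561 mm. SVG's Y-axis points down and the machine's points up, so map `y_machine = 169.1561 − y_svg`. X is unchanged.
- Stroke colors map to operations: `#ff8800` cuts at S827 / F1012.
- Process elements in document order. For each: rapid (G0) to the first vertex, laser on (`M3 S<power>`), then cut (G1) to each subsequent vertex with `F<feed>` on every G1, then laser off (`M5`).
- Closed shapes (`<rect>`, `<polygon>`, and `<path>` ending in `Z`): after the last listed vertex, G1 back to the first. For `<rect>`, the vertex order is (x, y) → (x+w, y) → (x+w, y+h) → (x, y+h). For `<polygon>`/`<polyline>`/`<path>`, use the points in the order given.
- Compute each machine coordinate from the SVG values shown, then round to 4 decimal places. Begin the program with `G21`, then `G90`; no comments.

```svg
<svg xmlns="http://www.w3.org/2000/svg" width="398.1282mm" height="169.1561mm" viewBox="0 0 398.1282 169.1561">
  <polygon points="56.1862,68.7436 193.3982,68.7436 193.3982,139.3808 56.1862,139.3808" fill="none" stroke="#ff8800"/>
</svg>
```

G21
G90
G0 X56.1862 Y100.4125
M3 S827
G1 X193.3982 Y100.4125 F1012
G1 X193.3982 Y29.7753 F1012
G1 X56.1862 Y29.7753 F1012
G1 X56.1862 Y100.4125 F1012
M5

viewBox `0 0 398.1282 169.1561` with mm width/height → 1 unit = 1 mm. Flip: y_m = 169.1561 − y_svg.

**Shape 1** — `<polygon>` rectangle, stroke `#ff8800` → cut (S827, F1012). Machine vertices: (56.1862,100.4125) → (193.3982,100.4125) → (193.3982,29.7753) → (56.1862,29.7753) → (56.1862,100.4125). Closed: final G1 returns to the first vertex.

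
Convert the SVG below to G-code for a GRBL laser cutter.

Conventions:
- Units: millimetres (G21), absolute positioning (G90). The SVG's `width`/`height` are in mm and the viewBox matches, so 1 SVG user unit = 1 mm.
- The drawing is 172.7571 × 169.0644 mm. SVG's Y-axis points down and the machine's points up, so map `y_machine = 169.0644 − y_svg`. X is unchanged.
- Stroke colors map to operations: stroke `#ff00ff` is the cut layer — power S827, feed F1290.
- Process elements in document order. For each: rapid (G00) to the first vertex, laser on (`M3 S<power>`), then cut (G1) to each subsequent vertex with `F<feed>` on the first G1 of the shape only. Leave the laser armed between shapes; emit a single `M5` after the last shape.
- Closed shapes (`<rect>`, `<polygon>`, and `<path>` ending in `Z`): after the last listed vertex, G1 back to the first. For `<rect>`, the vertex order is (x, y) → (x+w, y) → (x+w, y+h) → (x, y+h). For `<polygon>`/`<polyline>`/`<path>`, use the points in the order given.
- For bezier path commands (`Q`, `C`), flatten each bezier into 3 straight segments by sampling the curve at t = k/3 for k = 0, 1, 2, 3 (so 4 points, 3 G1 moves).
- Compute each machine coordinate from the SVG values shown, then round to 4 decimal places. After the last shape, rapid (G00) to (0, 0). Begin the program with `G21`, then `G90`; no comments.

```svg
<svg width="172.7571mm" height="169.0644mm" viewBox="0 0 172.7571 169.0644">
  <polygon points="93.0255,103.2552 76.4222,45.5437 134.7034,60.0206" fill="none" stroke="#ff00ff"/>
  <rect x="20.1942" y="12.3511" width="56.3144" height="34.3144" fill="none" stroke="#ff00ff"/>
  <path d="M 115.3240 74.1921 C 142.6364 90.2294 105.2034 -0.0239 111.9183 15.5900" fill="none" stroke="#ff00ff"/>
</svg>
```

G21
G90
G00 X93.0255 Y65.8092
M3 S827
G1 X76.4222 Y123.5207 F1290
G1 X134.7034 Y109.0438
G1 X93.0255 Y65.8092
G00 X20.1942 Y156.7133
M3 S827
G1 X76.5086 Y156.7133 F1290
G1 X76.5086 Y122.3989
G1 X20.1942 Y122.3989
G1 X20.1942 Y156.7133
G00 X115.3240 Y94.8723
M3 S827
G1 X125.0877 Y106.4075 F1290
G1 X115.8863 Y141.6569
G1 X111.9183 Y153.4744
M5
G00 X0.0000 Y0.0000

viewBox `0 0 172.7571 169.0644` with mm width/height → 1 unit = 1 mm. Flip: y_m = 169.0644 − y_svg.

**Shape 1** — `<polygon>` regular polygon, stroke `#ff00ff` → cut (S827, F1290). Machine vertices: (93.0255,65.8092) → (76.4222,123.5207) → (134.7034,109.0438) → (93.0255,65.8092). Closed: final G1 returns to the first vertex.

**Shape 2** — `<rect>` rectangle, stroke `#ff00ff` → cut (S827, F1290). Machine vertices: (20.1942,156.7133) → (76.5086,156.7133) → (76.5086,122.3989) → (20.1942,122.3989) → (20.1942,156.7133). Closed: final G1 returns to the first vertex.

**Shape 3** — `<path>` cubic bezier, stroke `#ff00ff` → cut (S827, F1290). Control points (SVG): P0=(115.3240,74.1921), P1=(142.6364,90.2294), P2=(105.2034,-0.0239), P3=(111.9183,15.5900); sampled at t=k/3. Machine vertices: (115.3240,94.8723) → (125.0877,106.4075) → (115.8863,141.6569) → (111.9183,153.4744). Open path.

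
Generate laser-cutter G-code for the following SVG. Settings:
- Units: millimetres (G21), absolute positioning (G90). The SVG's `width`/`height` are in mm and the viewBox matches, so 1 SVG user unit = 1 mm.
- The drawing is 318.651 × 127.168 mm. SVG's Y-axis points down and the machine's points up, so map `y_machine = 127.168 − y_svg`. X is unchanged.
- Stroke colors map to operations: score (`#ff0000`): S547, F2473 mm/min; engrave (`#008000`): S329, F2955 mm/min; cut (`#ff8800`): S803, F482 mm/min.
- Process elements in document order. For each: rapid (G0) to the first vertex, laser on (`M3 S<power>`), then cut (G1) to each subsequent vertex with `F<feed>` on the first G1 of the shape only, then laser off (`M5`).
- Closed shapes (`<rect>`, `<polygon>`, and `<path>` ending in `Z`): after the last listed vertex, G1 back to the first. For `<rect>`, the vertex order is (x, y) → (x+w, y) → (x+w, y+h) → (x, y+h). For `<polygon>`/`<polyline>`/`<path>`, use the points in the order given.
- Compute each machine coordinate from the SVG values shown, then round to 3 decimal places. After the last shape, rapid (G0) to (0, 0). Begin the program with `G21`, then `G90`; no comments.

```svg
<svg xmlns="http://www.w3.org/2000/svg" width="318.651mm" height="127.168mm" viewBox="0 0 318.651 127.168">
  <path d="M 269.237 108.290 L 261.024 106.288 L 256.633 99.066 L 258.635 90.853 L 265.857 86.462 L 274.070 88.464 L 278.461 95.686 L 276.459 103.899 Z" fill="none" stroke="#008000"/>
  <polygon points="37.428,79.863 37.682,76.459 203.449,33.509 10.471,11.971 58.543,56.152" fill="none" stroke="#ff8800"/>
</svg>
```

G21
G90
G0 X269.237 Y18.878
M3 S329
G1 X261.024 Y20.880 F2955
G1 X256.633 Y28.102
G1 X258.635 Y36.315
G1 X265.857 Y40.706
G1 X274.070 Y38.704
G1 X278.461 Y31.482
G1 X276.459 Y23.269
G1 X269.237 Y18.878
M5
G0 X37.428 Y47.305
M3 S803
G1 X37.682 Y50.709 F482
G1 X203.449 Y93.659
G1 X10.471 Y115.197
G1 X58.543 Y71.016
G1 X37.428 Y47.305
M5
G0 X0.000 Y0.000

Since the viewBox matches the mm dimensions, user units are millimetres directly. The only transform is the Y-flip y_m = 127.168 − y_svg.

Shape 1 is a regular polygon drawn with `<path>`. Its stroke #008000 means engrave at S329, F2955. After flipping Y the toolpath is (269.237,18.878) → (261.024,20.880) → (256.633,28.102) → (258.635,36.315) → (265.857,40.706) → (274.070,38.704) → (278.461,31.482) → (276.459,23.269) → (269.237,18.878), returning to the start.

Shape 2 is a closed polygon drawn with `<polygon>`. Its stroke #ff8800 means cut at S803, F482. After flipping Y the toolpath is (37.428,47.305) → (37.682,50.709) → (203.449,93.659) → (10.471,115.197) → (58.543,71.016) → (37.428,47.305), returning to the start.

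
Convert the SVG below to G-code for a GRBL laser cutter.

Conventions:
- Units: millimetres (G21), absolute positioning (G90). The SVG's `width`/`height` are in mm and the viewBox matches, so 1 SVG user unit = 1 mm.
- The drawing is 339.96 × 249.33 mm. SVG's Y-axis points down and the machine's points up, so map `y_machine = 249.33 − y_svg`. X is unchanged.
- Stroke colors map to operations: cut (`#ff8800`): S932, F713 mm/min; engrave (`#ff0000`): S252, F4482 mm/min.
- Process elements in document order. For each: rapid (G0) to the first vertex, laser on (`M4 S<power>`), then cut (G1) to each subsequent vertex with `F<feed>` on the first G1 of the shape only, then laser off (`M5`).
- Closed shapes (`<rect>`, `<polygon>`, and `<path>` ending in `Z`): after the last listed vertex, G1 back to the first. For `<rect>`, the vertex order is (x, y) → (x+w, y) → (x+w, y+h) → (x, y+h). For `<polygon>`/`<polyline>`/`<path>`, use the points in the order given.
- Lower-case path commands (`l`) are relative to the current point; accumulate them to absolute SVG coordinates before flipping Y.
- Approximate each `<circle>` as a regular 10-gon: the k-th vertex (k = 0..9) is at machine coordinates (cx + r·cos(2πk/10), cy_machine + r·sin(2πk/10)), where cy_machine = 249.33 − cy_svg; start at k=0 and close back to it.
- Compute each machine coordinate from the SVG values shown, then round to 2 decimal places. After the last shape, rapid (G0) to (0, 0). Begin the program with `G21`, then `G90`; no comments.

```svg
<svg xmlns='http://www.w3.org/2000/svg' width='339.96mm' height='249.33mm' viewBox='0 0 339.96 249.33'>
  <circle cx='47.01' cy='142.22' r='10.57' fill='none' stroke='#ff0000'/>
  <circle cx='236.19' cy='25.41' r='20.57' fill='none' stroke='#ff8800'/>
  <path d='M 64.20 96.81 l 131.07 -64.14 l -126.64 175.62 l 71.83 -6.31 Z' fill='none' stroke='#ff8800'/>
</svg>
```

viewBox `0 0 339.96 249.33` with mm width/height → 1 unit = 1 mm. Flip: y_m = 249.33 − y_svg.

**Shape 1** — `<circle>` circle, stroke `#ff0000` → engrave (S252, F4482). Machine vertices: (57.58,107.11) → (55.56,113.32) → (50.28,117.16) → (43.74,117.16) → (38.46,113.32) → (36.44,107.11) → (38.46,100.90) → (43.74,97.06) → (50.28,97.06) → (55.56,100.90) → (57.58,107.11). Closed: final G1 returns to the first vertex.

**Shape 2** — `<circle>` circle, stroke `#ff8800` → cut (S932, F713). Machine vertices: (256.76,223.92) → (252.83,236.01) → (242.55,243.48) → (229.83,243.48) → (219.55,236.01) → (215.62,223.92) → (219.55,211.83) → (229.83,204.36) → (242.55,204.36) → (252.83,211.83) → (256.76,223.92). Closed: final G1 returns to the first vertex.

**Shape 3** — `<path>` closed polygon, stroke `#ff8800` → cut (S932, F713). Machine vertices: (64.20,152.52) → (195.27,216.66) → (68.63,41.04) → (140.46,47.35) → (64.20,152.52). Closed: final G1 returns to the first vertex.

G21
G90
G0 X57.58 Y107.11
M4 S252
G1 X55.56 Y113.32 F4482
G1 X50.28 Y117.16
G1 X43.74 Y117.16
G1 X38.46 Y113.32
G1 X36.44 Y107.11
G1 X38.46 Y100.90
G1 X43.74 Y97.06
G1 X50.28 Y97.06
G1 X55.56 Y100.90
G1 X57.58 Y107.11
M5
G0 X256.76 Y223.92
M4 S932
G1 X252.83 Y236.01 F713
G1 X242.55 Y243.48
G1 X229.83 Y243.48
G1 X219.55 Y236.01
G1 X215.62 Y223.92
G1 X219.55 Y211.83
G1 X229.83 Y204.36
G1 X242.55 Y204.36
G1 X252.83 Y211.83
G1 X256.76 Y223.92
M5
G0 X64.20 Y152.52
M4 S932
G1 X195.27 Y216.66 F713
G1 X68.63 Y41.04
G1 X140.46 Y47.35
G1 X64.20 Y152.52
M5
G0 X0.00 Y0.00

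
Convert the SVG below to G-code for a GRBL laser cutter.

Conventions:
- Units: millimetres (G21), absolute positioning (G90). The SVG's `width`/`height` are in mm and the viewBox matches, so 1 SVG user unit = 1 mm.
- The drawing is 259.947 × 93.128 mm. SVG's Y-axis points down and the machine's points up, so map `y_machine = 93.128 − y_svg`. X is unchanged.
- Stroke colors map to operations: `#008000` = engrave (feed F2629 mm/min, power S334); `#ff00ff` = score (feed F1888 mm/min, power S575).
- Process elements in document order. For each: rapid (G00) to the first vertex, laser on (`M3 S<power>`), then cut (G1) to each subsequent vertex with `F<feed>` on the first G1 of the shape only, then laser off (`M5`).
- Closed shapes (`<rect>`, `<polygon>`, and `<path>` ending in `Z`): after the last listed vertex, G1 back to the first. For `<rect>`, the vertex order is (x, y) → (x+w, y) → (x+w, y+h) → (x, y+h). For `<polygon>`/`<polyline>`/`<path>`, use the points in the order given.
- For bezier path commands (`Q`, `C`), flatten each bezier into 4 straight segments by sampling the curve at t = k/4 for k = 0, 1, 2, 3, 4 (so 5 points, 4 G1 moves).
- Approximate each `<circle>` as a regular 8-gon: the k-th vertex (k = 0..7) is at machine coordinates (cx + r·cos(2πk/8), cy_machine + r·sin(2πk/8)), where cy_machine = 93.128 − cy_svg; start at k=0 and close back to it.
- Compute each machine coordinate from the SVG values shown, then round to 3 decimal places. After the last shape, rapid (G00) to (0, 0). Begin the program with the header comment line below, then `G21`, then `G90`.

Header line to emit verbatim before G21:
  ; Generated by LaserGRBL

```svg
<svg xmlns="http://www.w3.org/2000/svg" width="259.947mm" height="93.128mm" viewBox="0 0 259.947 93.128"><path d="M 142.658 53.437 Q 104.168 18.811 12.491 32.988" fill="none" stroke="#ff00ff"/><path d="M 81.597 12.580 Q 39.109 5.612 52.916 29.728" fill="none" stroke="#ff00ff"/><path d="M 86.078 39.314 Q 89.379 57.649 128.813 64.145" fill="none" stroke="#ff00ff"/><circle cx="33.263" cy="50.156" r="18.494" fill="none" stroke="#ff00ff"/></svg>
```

viewBox `0 0 259.947 93.128` with mm width/height → 1 unit = 1 mm. Flip: y_m = 93.128 − y_svg.

**Shape 1** — `<path>` quadratic bezier, stroke `#ff00ff` → score (S575, F1888). Control points (SVG): P0=(142.658,53.437), P1=(104.168,18.811), P2=(12.491,32.988); sampled at t=k/4. Machine vertices: (142.658,39.691) → (120.089,53.954) → (90.871,62.116) → (55.005,64.178) → (12.491,60.140). Open path.

**Shape 2** — `<path>` quadratic bezier, stroke `#ff00ff` → score (S575, F1888). Control points (SVG): P0=(81.597,12.580), P1=(39.109,5.612), P2=(52.916,29.728); sampled at t=k/4. Machine vertices: (81.597,80.548) → (63.871,82.089) → (53.183,79.745) → (49.531,73.515) → (52.916,63.400). Open path.

**Shape 3** — `<path>` quadratic bezier, stroke `#ff00ff` → score (S575, F1888). Control points (SVG): P0=(86.078,39.314), P1=(89.379,57.649), P2=(128.813,64.145); sampled at t=k/4. Machine vertices: (86.078,53.814) → (89.987,45.386) → (98.412,38.439) → (111.354,32.971) → (128.813,28.983). Open path.

**Shape 4** — `<circle>` circle, stroke `#ff00ff` → score (S575, F1888). Machine vertices: (51.757,42.972) → (46.340,56.049) → (33.263,61.466) → (20.186,56.049) → (14.769,42.972) → (20.186,29.895) → (33.263,24.478) → (46.340,29.895) → (51.757,42.972). Closed: final G1 returns to the first vertex.

; Generated by LaserGRBL
G21
G90
G00 X142.658 Y39.691
M3 S575
G1 X120.089 Y53.954 F1888
G1 X90.871 Y62.116
G1 X55.005 Y64.178
G1 X12.491 Y60.140
M5
G00 X81.597 Y80.548
M3 S575
G1 X63.871 Y82.089 F1888
G1 X53.183 Y79.745
G1 X49.531 Y73.515
G1 X52.916 Y63.400
M5
G00 X86.078 Y53.814
M3 S575
G1 X89.987 Y45.386 F1888
G1 X98.412 Y38.439
G1 X111.354 Y32.971
G1 X128.813 Y28.983
M5
G00 X51.757 Y42.972
M3 S575
G1 X46.340 Y56.049 F1888
G1 X33.263 Y61.466
G1 X20.186 Y56.049
G1 X14.769 Y42.972
G1 X20.186 Y29.895
G1 X33.263 Y24.478
G1 X46.340 Y29.895
G1 X51.757 Y42.972
M5
G00 X0.000 Y0.000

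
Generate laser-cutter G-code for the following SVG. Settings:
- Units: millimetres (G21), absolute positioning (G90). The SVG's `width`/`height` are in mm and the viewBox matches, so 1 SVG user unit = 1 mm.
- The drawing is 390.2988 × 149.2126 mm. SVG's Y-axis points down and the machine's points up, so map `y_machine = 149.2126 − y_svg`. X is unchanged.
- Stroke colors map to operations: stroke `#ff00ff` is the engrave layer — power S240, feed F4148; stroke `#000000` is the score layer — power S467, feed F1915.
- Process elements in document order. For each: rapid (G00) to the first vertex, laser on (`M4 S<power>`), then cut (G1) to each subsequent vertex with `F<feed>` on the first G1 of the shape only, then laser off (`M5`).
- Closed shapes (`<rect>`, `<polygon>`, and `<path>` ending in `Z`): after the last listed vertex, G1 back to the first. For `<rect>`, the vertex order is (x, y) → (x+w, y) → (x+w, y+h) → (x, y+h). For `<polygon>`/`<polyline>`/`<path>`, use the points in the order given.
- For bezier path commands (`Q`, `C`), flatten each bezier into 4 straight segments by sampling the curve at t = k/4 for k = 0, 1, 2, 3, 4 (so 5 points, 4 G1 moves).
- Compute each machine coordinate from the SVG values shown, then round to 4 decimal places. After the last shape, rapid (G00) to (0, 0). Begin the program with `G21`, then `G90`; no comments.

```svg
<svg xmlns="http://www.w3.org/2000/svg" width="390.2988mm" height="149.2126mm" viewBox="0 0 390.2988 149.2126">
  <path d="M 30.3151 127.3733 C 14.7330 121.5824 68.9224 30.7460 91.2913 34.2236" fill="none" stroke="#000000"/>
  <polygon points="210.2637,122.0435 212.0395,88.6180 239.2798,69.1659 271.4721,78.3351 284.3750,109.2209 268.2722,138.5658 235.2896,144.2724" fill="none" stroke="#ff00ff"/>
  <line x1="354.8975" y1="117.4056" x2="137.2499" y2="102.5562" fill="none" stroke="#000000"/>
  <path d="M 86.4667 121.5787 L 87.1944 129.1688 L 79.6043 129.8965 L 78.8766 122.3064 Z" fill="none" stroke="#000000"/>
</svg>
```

G21
G90
G00 X30.3151 Y21.8393
M4 S467
G1 X30.1233 Y39.3260 F1915
G1 X46.5716 Y71.8898
G1 X70.1357 Y102.7158
G1 X91.2913 Y114.9890
M5
G00 X210.2637 Y27.1691
M4 S240
G1 X212.0395 Y60.5946 F4148
G1 X239.2798 Y80.0467
G1 X271.4721 Y70.8775
G1 X284.3750 Y39.9917
G1 X268.2722 Y10.6468
G1 X235.2896 Y4.9402
G1 X210.2637 Y27.1691
M5
G00 X354.8975 Y31.8070
M4 S467
G1 X137.2499 Y46.6564 F1915
M5
G00 X86.4667 Y27.6339
M4 S467
G1 X87.1944 Y20.0438 F1915
G1 X79.6043 Y19.3161
G1 X78.8766 Y26.9062
G1 X86.4667 Y27.6339
M5
G00 X0.0000 Y0.0000

Since the viewBox matches the mm dimensions, user units are millimetres directly. The only transform is the Y-flip y_m = 149.2126 − y_svg.

Shape 1 is a cubic bezier drawn with `<path>`. Its stroke #000000 means score at S467, F1915. After flipping Y the toolpath is (30.3151,21.8393) → (30.1233,39.3260) → (46.5716,71.8898) → (70.1357,102.7158) → (91.2913,114.9890).

Shape 2 is a regular polygon drawn with `<polygon>`. Its stroke #ff00ff means engrave at S240, F4148. After flipping Y the toolpath is (210.2637,27.1691) → (212.0395,60.5946) → (239.2798,80.0467) → (271.4721,70.8775) → (284.3750,39.9917) → (268.2722,10.6468) → (235.2896,4.9402) → (210.2637,27.1691), returning to the start.

Shape 3 is a line segment drawn with `<line>`. Its stroke #000000 means score at S467, F1915. After flipping Y the toolpath is (354.8975,31.8070) → (137.2499,46.6564).

Shape 4 is a regular polygon drawn with `<path>`. Its stroke #000000 means score at S467, F1915. After flipping Y the toolpath is (86.4667,27.6339) → (87.1944,20.0438) → (79.6043,19.3161) → (78.8766,26.9062) → (86.4667,27.6339), returning to the start.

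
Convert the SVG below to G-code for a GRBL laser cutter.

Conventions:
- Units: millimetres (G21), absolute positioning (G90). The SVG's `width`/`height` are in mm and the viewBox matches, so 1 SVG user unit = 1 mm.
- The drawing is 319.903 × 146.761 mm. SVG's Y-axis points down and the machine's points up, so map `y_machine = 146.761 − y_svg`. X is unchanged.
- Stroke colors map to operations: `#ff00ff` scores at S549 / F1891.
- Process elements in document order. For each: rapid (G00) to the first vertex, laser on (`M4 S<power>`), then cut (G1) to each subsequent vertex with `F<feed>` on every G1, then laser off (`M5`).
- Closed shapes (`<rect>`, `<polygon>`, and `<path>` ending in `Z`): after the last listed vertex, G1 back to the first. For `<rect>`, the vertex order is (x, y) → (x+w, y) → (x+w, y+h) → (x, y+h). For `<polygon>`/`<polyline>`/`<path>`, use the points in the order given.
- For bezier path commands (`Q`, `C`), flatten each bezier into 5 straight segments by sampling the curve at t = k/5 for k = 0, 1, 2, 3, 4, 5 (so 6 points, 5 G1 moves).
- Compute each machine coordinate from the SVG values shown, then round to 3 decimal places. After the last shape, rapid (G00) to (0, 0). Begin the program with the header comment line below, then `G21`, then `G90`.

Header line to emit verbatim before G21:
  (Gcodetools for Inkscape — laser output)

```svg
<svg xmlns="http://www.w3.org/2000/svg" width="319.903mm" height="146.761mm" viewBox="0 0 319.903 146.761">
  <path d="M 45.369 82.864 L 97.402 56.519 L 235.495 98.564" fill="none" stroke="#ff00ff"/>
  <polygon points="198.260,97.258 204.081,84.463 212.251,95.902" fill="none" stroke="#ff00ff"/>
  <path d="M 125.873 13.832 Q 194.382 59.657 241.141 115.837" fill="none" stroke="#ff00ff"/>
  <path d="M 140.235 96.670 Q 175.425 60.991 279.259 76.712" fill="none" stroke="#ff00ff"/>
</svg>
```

viewBox `0 0 319.903 146.761` with mm width/height → 1 unit = 1 mm. Flip: y_m = 146.761 − y_svg.

**Shape 1** — `<path>` open polyline, stroke `#ff00ff` → score (S549, F1891). Machine vertices: (45.369,63.897) → (97.402,90.242) → (235.495,48.197). Open path.

**Shape 2** — `<polygon>` regular polygon, stroke `#ff00ff` → score (S549, F1891). Machine vertices: (198.260,49.503) → (204.081,62.298) → (212.251,50.859) → (198.260,49.503). Closed: final G1 returns to the first vertex.

**Shape 3** — `<path>` quadratic bezier, stroke `#ff00ff` → score (S549, F1891). Control points (SVG): P0=(125.873,13.832), P1=(194.382,59.657), P2=(241.141,115.837); sampled at t=k/5. Machine vertices: (125.873,132.929) → (152.407,114.185) → (177.200,94.612) → (200.254,74.211) → (221.567,52.982) → (241.141,30.924). Open path.

**Shape 4** — `<path>` quadratic bezier, stroke `#ff00ff` → score (S549, F1891). Control points (SVG): P0=(140.235,96.670), P1=(175.425,60.991), P2=(279.259,76.712); sampled at t=k/5. Machine vertices: (140.235,50.091) → (157.057,62.307) → (179.370,70.410) → (207.175,74.402) → (240.471,74.281) → (279.259,70.049). Open path.

(Gcodetools for Inkscape — laser output)
G21
G90
G00 X45.369 Y63.897
M4 S549
G1 X97.402 Y90.242 F1891
G1 X235.495 Y48.197 F1891
M5
G00 X198.260 Y49.503
M4 S549
G1 X204.081 Y62.298 F1891
G1 X212.251 Y50.859 F1891
G1 X198.260 Y49.503 F1891
M5
G00 X125.873 Y132.929
M4 S549
G1 X152.407 Y114.185 F1891
G1 X177.200 Y94.612 F1891
G1 X200.254 Y74.211 F1891
G1 X221.567 Y52.982 F1891
G1 X241.141 Y30.924 F1891
M5
G00 X140.235 Y50.091
M4 S549
G1 X157.057 Y62.307 F1891
G1 X179.370 Y70.410 F1891
G1 X207.175 Y74.402 F1891
G1 X240.471 Y74.281 F1891
G1 X279.259 Y70.049 F1891
M5
G00 X0.000 Y0.000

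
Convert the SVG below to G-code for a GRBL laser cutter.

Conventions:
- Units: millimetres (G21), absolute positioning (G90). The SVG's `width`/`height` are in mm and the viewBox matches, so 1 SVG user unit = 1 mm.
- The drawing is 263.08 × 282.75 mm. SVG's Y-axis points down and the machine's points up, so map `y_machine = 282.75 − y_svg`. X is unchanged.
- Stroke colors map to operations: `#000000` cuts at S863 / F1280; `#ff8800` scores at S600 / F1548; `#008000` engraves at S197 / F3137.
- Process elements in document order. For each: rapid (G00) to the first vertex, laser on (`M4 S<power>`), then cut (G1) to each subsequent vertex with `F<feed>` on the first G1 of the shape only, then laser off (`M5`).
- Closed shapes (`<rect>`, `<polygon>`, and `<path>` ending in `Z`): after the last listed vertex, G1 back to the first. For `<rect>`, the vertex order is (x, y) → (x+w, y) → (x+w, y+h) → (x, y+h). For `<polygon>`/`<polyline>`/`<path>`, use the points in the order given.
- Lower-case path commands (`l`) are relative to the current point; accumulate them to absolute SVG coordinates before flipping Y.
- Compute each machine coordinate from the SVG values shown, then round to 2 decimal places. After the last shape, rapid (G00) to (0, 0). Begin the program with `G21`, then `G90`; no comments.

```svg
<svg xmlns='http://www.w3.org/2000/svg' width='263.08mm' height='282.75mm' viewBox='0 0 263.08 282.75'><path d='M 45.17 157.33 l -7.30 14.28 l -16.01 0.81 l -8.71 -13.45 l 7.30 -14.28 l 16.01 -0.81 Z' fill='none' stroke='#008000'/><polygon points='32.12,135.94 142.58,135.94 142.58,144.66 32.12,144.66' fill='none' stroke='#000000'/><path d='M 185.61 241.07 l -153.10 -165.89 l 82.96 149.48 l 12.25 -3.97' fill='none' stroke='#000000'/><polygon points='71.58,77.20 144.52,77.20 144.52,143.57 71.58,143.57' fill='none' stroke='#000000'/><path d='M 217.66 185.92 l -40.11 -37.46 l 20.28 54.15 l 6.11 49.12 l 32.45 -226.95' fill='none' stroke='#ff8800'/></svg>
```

1 u = 1 mm; y_m = 282.75 − y.

[1] `<path>` regular polygon, #008000→engrave S197 F3137: (45.17,125.42) → (37.87,111.14) → (21.86,110.33) → (13.15,123.78) → (20.45,138.06) → (36.46,138.87) → (45.17,125.42) (closed)

[2] `<polygon>` rectangle, #000000→cut S863 F1280: (32.12,146.81) → (142.58,146.81) → (142.58,138.09) → (32.12,138.09) → (32.12,146.81) (closed)

[3] `<path>` open polyline, #000000→cut S863 F1280: (185.61,41.68) → (32.51,207.57) → (115.47,58.09) → (127.72,62.06)

[4] `<polygon>` rectangle, #000000→cut S863 F1280: (71.58,205.55) → (144.52,205.55) → (144.52,139.18) → (71.58,139.18) → (71.58,205.55) (closed)

[5] `<path>` open polyline, #ff8800→score S600 F1548: (217.66,96.83) → (177.55,134.29) → (197.83,80.14) → (203.94,31.02) → (236.39,257.97)

G21
G90
G00 X45.17 Y125.42
M4 S197
G1 X37.87 Y111.14 F3137
G1 X21.86 Y110.33
G1 X13.15 Y123.78
G1 X20.45 Y138.06
G1 X36.46 Y138.87
G1 X45.17 Y125.42
M5
G00 X32.12 Y146.81
M4 S863
G1 X142.58 Y146.81 F1280
G1 X142.58 Y138.09
G1 X32.12 Y138.09
G1 X32.12 Y146.81
M5
G00 X185.61 Y41.68
M4 S863
G1 X32.51 Y207.57 F1280
G1 X115.47 Y58.09
G1 X127.72 Y62.06
M5
G00 X71.58 Y205.55
M4 S863
G1 X144.52 Y205.55 F1280
G1 X144.52 Y139.18
G1 X71.58 Y139.18
G1 X71.58 Y205.55
M5
G00 X217.66 Y96.83
M4 S600
G1 X177.55 Y134.29 F1548
G1 X197.83 Y80.14
G1 X203.94 Y31.02
G1 X236.39 Y257.97
M5
G00 X0.00 Y0.00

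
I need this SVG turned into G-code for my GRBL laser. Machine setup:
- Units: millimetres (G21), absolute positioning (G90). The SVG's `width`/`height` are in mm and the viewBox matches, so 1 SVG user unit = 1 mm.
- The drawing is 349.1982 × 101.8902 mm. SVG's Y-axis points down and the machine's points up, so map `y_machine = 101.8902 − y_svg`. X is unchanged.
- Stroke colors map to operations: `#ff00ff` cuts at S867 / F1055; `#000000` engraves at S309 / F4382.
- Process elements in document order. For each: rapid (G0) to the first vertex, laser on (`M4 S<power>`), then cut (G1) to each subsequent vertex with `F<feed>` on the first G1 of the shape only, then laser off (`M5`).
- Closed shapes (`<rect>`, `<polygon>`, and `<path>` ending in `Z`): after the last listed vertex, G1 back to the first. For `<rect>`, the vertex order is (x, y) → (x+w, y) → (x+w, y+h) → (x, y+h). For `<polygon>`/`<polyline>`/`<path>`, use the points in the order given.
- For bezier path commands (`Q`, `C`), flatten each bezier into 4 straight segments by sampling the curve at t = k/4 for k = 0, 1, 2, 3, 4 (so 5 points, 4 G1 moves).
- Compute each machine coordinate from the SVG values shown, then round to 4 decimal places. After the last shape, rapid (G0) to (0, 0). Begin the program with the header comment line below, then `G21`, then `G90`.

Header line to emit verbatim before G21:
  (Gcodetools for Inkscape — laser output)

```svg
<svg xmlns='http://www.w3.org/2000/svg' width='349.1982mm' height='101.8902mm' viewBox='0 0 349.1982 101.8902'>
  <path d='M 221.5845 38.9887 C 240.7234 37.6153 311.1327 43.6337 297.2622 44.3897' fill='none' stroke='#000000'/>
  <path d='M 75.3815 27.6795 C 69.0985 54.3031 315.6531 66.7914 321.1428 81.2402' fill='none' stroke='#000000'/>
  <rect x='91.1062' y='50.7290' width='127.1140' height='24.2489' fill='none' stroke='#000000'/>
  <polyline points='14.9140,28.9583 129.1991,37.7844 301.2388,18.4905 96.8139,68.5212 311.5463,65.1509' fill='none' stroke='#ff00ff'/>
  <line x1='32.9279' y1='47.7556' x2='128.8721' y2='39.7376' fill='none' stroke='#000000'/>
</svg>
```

1 u = 1 mm; y_m = 101.8902 − y.

[1] `<path>` cubic bezier, #000000→engrave S309 F4382: (221.5845,62.9015) → (243.4339,62.7433) → (271.8019,60.9995) → (293.9806,58.8565) → (297.2622,57.5005)

[2] `<path>` cubic bezier, #000000→engrave S309 F4382: (75.3815,74.2107) → (110.3591,56.6419) → (193.8474,42.8648) → (279.5431,31.3705) → (321.1428,20.6500)

[3] `<rect>` rectangle, #000000→engrave S309 F4382: (91.1062,51.1612) → (218.2202,51.1612) → (218.2202,26.9123) → (91.1062,26.9123) → (91.1062,51.1612) (closed)

[4] `<polyline>` open polyline, #ff00ff→cut S867 F1055: (14.9140,72.9319) → (129.1991,64.1058) → (301.2388,83.3997) → (96.8139,33.3690) → (311.5463,36.7393)

[5] `<line>` line segment, #000000→engrave S309 F4382: (32.9279,54.1346) → (128.8721,62.1526)

(Gcodetools for Inkscape — laser output)
G21
G90
G0 X221.5845 Y62.9015
M4 S309
G1 X243.4339 Y62.7433 F4382
G1 X271.8019 Y60.9995
G1 X293.9806 Y58.8565
G1 X297.2622 Y57.5005
M5
G0 X75.3815 Y74.2107
M4 S309
G1 X110.3591 Y56.6419 F4382
G1 X193.8474 Y42.8648
G1 X279.5431 Y31.3705
G1 X321.1428 Y20.6500
M5
G0 X91.1062 Y51.1612
M4 S309
G1 X218.2202 Y51.1612 F4382
G1 X218.2202 Y26.9123
G1 X91.1062 Y26.9123
G1 X91.1062 Y51.1612
M5
G0 X14.9140 Y72.9319
M4 S867
G1 X129.1991 Y64.1058 F1055
G1 X301.2388 Y83.3997
G1 X96.8139 Y33.3690
G1 X311.5463 Y36.7393
M5
G0 X32.9279 Y54.1346
M4 S309
G1 X128.8721 Y62.1526 F4382
M5
G0 X0.0000 Y0.0000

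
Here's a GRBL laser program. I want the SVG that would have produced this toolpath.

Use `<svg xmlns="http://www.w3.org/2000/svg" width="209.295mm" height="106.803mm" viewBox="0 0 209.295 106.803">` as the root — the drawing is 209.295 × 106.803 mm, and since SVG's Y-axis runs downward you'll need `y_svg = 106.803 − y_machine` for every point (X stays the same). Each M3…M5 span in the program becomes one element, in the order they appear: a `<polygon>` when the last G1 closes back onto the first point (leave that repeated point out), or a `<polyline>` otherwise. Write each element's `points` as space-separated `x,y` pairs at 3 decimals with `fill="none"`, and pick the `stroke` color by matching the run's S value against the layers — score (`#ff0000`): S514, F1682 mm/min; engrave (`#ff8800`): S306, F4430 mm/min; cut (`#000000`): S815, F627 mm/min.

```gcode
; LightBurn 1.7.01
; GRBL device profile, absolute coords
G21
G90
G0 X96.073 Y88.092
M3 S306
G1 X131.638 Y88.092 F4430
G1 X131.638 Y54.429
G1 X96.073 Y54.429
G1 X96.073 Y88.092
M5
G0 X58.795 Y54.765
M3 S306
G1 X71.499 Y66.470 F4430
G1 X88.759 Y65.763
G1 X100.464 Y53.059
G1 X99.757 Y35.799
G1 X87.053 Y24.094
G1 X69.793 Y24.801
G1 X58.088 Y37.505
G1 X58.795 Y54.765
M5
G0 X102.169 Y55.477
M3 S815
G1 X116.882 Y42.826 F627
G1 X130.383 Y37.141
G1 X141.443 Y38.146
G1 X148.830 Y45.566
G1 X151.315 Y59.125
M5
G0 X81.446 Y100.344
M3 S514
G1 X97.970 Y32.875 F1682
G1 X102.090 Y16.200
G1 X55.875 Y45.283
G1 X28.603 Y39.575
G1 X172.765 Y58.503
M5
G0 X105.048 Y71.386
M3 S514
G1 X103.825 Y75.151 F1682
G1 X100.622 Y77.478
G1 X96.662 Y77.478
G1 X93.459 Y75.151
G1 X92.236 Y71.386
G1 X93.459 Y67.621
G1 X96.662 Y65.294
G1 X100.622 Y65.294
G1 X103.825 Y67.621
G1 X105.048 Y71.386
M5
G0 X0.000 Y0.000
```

<svg xmlns="http://www.w3.org/2000/svg" width="209.295mm" height="106.803mm" viewBox="0 0 209.295 106.803">
  <polygon points="96.073,18.711 131.638,18.711 131.638,52.374 96.073,52.374" fill="none" stroke="#ff8800"/>
  <polygon points="58.795,52.038 71.499,40.333 88.759,41.040 100.464,53.744 99.757,71.004 87.053,82.709 69.793,82.002 58.088,69.298" fill="none" stroke="#ff8800"/>
  <polyline points="102.169,51.326 116.882,63.977 130.383,69.662 141.443,68.657 148.830,61.237 151.315,47.678" fill="none" stroke="#000000"/>
  <polyline points="81.446,6.459 97.970,73.928 102.090,90.603 55.875,61.520 28.603,67.228 172.765,48.300" fill="none" stroke="#ff0000"/>
  <polygon points="105.048,35.417 103.825,31.652 100.622,29.325 96.662,29.325 93.459,31.652 92.236,35.417 93.459,39.182 96.662,41.509 100.622,41.509 103.825,39.182" fill="none" stroke="#ff0000"/>
</svg>

Each laser-on run becomes one SVG element. Flip Y back into SVG space with y_svg = 106.803 − y_machine.

Run 1: power S306 maps to stroke `#ff8800` (engrave). The run returns to its start, so emit a `<polygon>` with points (Y-flipped): 96.073,18.711 131.638,18.711 131.638,52.374 96.073,52.374.

Run 2: power S306 maps to stroke `#ff8800` (engrave). The run returns to its start, so emit a `<polygon>` with points (Y-flipped): 58.795,52.038 71.499,40.333 88.759,41.040 100.464,53.744 99.757,71.004 87.053,82.709 69.793,82.002 58.088,69.298.

Run 3: power S815 maps to stroke `#000000` (cut). The run is open, so emit a `<polyline>` with points (Y-flipped): 102.169,51.326 116.882,63.977 130.383,69.662 141.443,68.657 148.830,61.237 151.315,47.678.

Run 4: power S514 maps to stroke `#ff0000` (score). The run is open, so emit a `<polyline>` with points (Y-flipped): 81.446,6.459 97.970,73.928 102.090,90.603 55.875,61.520 28.603,67.228 172.765,48.300.

Run 5: power S514 maps to stroke `#ff0000` (score). The run returns to its start, so emit a `<polygon>` with points (Y-flipped): 105.048,35.417 103.825,31.652 100.622,29.325 96.662,29.325 93.459,31.652 92.236,35.417 93.459,39.182 96.662,41.509 100.622,41.509 103.825,39.182.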